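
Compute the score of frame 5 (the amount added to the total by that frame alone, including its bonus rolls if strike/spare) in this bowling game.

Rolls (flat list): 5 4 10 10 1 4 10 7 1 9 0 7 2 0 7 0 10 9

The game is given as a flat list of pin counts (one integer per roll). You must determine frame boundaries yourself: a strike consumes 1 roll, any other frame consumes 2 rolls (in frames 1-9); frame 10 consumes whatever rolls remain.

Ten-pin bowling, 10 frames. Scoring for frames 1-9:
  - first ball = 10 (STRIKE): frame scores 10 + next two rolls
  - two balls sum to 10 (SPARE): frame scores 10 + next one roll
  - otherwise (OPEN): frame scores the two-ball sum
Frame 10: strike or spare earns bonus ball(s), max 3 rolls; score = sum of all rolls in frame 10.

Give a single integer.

Answer: 18

Derivation:
Frame 1: OPEN (5+4=9). Cumulative: 9
Frame 2: STRIKE. 10 + next two rolls (10+1) = 21. Cumulative: 30
Frame 3: STRIKE. 10 + next two rolls (1+4) = 15. Cumulative: 45
Frame 4: OPEN (1+4=5). Cumulative: 50
Frame 5: STRIKE. 10 + next two rolls (7+1) = 18. Cumulative: 68
Frame 6: OPEN (7+1=8). Cumulative: 76
Frame 7: OPEN (9+0=9). Cumulative: 85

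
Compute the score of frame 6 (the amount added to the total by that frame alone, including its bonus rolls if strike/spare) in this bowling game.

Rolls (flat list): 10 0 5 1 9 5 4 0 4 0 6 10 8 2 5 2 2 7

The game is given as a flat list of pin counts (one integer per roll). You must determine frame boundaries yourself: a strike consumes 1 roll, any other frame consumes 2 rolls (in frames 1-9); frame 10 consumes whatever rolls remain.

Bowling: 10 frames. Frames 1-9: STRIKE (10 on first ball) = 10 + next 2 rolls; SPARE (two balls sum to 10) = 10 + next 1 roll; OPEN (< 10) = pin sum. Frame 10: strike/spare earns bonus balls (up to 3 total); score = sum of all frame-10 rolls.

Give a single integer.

Frame 1: STRIKE. 10 + next two rolls (0+5) = 15. Cumulative: 15
Frame 2: OPEN (0+5=5). Cumulative: 20
Frame 3: SPARE (1+9=10). 10 + next roll (5) = 15. Cumulative: 35
Frame 4: OPEN (5+4=9). Cumulative: 44
Frame 5: OPEN (0+4=4). Cumulative: 48
Frame 6: OPEN (0+6=6). Cumulative: 54
Frame 7: STRIKE. 10 + next two rolls (8+2) = 20. Cumulative: 74
Frame 8: SPARE (8+2=10). 10 + next roll (5) = 15. Cumulative: 89

Answer: 6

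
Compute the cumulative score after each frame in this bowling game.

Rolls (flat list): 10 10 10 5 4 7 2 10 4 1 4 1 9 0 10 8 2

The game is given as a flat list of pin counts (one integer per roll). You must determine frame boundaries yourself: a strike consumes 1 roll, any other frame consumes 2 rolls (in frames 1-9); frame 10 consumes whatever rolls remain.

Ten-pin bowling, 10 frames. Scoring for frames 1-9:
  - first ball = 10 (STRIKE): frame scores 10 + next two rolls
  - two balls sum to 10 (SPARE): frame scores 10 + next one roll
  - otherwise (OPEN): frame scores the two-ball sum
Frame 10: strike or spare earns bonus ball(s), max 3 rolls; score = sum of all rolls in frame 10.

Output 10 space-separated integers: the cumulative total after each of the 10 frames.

Frame 1: STRIKE. 10 + next two rolls (10+10) = 30. Cumulative: 30
Frame 2: STRIKE. 10 + next two rolls (10+5) = 25. Cumulative: 55
Frame 3: STRIKE. 10 + next two rolls (5+4) = 19. Cumulative: 74
Frame 4: OPEN (5+4=9). Cumulative: 83
Frame 5: OPEN (7+2=9). Cumulative: 92
Frame 6: STRIKE. 10 + next two rolls (4+1) = 15. Cumulative: 107
Frame 7: OPEN (4+1=5). Cumulative: 112
Frame 8: OPEN (4+1=5). Cumulative: 117
Frame 9: OPEN (9+0=9). Cumulative: 126
Frame 10: STRIKE. Sum of all frame-10 rolls (10+8+2) = 20. Cumulative: 146

Answer: 30 55 74 83 92 107 112 117 126 146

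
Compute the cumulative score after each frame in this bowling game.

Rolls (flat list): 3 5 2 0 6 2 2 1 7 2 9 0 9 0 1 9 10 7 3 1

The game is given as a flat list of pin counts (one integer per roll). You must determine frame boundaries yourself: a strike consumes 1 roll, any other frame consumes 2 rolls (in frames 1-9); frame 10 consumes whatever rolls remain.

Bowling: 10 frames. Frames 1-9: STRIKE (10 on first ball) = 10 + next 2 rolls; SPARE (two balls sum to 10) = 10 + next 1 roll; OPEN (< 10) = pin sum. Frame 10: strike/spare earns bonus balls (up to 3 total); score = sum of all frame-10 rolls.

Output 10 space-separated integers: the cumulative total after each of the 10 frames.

Frame 1: OPEN (3+5=8). Cumulative: 8
Frame 2: OPEN (2+0=2). Cumulative: 10
Frame 3: OPEN (6+2=8). Cumulative: 18
Frame 4: OPEN (2+1=3). Cumulative: 21
Frame 5: OPEN (7+2=9). Cumulative: 30
Frame 6: OPEN (9+0=9). Cumulative: 39
Frame 7: OPEN (9+0=9). Cumulative: 48
Frame 8: SPARE (1+9=10). 10 + next roll (10) = 20. Cumulative: 68
Frame 9: STRIKE. 10 + next two rolls (7+3) = 20. Cumulative: 88
Frame 10: SPARE. Sum of all frame-10 rolls (7+3+1) = 11. Cumulative: 99

Answer: 8 10 18 21 30 39 48 68 88 99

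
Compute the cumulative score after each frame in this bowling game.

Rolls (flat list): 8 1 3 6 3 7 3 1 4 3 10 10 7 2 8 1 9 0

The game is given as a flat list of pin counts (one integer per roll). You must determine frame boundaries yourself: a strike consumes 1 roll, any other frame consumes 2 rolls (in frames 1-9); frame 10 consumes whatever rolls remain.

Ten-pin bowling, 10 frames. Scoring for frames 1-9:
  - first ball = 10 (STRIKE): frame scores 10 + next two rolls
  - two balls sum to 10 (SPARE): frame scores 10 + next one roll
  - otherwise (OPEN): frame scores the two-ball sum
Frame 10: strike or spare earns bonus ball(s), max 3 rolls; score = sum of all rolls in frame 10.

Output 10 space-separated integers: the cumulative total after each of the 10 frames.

Answer: 9 18 31 35 42 69 88 97 106 115

Derivation:
Frame 1: OPEN (8+1=9). Cumulative: 9
Frame 2: OPEN (3+6=9). Cumulative: 18
Frame 3: SPARE (3+7=10). 10 + next roll (3) = 13. Cumulative: 31
Frame 4: OPEN (3+1=4). Cumulative: 35
Frame 5: OPEN (4+3=7). Cumulative: 42
Frame 6: STRIKE. 10 + next two rolls (10+7) = 27. Cumulative: 69
Frame 7: STRIKE. 10 + next two rolls (7+2) = 19. Cumulative: 88
Frame 8: OPEN (7+2=9). Cumulative: 97
Frame 9: OPEN (8+1=9). Cumulative: 106
Frame 10: OPEN. Sum of all frame-10 rolls (9+0) = 9. Cumulative: 115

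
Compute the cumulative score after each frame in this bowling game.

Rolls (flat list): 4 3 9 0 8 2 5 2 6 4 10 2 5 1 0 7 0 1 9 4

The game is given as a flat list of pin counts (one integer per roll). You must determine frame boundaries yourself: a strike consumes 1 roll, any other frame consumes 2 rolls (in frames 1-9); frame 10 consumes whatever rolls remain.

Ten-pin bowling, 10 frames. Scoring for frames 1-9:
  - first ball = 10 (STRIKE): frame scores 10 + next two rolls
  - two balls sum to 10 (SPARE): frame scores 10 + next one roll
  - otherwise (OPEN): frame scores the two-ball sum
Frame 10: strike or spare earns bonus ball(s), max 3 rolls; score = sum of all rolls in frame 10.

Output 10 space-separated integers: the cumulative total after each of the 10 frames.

Frame 1: OPEN (4+3=7). Cumulative: 7
Frame 2: OPEN (9+0=9). Cumulative: 16
Frame 3: SPARE (8+2=10). 10 + next roll (5) = 15. Cumulative: 31
Frame 4: OPEN (5+2=7). Cumulative: 38
Frame 5: SPARE (6+4=10). 10 + next roll (10) = 20. Cumulative: 58
Frame 6: STRIKE. 10 + next two rolls (2+5) = 17. Cumulative: 75
Frame 7: OPEN (2+5=7). Cumulative: 82
Frame 8: OPEN (1+0=1). Cumulative: 83
Frame 9: OPEN (7+0=7). Cumulative: 90
Frame 10: SPARE. Sum of all frame-10 rolls (1+9+4) = 14. Cumulative: 104

Answer: 7 16 31 38 58 75 82 83 90 104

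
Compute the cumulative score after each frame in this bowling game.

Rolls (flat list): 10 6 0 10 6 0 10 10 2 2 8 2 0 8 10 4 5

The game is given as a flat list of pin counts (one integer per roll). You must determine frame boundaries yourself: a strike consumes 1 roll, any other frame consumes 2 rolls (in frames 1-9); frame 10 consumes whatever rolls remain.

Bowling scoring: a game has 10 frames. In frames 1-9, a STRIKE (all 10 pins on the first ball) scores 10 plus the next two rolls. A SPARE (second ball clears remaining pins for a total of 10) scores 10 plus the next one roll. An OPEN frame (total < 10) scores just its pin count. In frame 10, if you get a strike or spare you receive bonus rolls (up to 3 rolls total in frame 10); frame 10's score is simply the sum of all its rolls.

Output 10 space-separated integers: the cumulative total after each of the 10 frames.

Frame 1: STRIKE. 10 + next two rolls (6+0) = 16. Cumulative: 16
Frame 2: OPEN (6+0=6). Cumulative: 22
Frame 3: STRIKE. 10 + next two rolls (6+0) = 16. Cumulative: 38
Frame 4: OPEN (6+0=6). Cumulative: 44
Frame 5: STRIKE. 10 + next two rolls (10+2) = 22. Cumulative: 66
Frame 6: STRIKE. 10 + next two rolls (2+2) = 14. Cumulative: 80
Frame 7: OPEN (2+2=4). Cumulative: 84
Frame 8: SPARE (8+2=10). 10 + next roll (0) = 10. Cumulative: 94
Frame 9: OPEN (0+8=8). Cumulative: 102
Frame 10: STRIKE. Sum of all frame-10 rolls (10+4+5) = 19. Cumulative: 121

Answer: 16 22 38 44 66 80 84 94 102 121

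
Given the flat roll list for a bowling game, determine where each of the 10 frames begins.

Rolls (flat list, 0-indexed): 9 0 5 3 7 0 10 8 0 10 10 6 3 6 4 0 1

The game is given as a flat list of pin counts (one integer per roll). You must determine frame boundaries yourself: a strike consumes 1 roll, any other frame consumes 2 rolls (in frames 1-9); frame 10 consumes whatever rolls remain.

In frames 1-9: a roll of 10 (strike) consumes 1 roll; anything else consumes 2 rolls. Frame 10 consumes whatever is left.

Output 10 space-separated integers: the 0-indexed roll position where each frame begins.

Answer: 0 2 4 6 7 9 10 11 13 15

Derivation:
Frame 1 starts at roll index 0: rolls=9,0 (sum=9), consumes 2 rolls
Frame 2 starts at roll index 2: rolls=5,3 (sum=8), consumes 2 rolls
Frame 3 starts at roll index 4: rolls=7,0 (sum=7), consumes 2 rolls
Frame 4 starts at roll index 6: roll=10 (strike), consumes 1 roll
Frame 5 starts at roll index 7: rolls=8,0 (sum=8), consumes 2 rolls
Frame 6 starts at roll index 9: roll=10 (strike), consumes 1 roll
Frame 7 starts at roll index 10: roll=10 (strike), consumes 1 roll
Frame 8 starts at roll index 11: rolls=6,3 (sum=9), consumes 2 rolls
Frame 9 starts at roll index 13: rolls=6,4 (sum=10), consumes 2 rolls
Frame 10 starts at roll index 15: 2 remaining rolls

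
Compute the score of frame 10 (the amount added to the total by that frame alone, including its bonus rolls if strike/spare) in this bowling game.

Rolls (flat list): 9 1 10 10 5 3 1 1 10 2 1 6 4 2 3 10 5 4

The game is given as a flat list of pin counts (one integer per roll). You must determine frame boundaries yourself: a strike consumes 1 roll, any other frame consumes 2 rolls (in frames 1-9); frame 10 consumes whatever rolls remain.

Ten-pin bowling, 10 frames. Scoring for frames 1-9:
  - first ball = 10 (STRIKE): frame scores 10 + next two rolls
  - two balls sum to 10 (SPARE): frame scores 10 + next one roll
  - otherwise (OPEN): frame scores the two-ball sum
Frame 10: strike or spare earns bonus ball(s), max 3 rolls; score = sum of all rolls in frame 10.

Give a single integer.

Answer: 19

Derivation:
Frame 1: SPARE (9+1=10). 10 + next roll (10) = 20. Cumulative: 20
Frame 2: STRIKE. 10 + next two rolls (10+5) = 25. Cumulative: 45
Frame 3: STRIKE. 10 + next two rolls (5+3) = 18. Cumulative: 63
Frame 4: OPEN (5+3=8). Cumulative: 71
Frame 5: OPEN (1+1=2). Cumulative: 73
Frame 6: STRIKE. 10 + next two rolls (2+1) = 13. Cumulative: 86
Frame 7: OPEN (2+1=3). Cumulative: 89
Frame 8: SPARE (6+4=10). 10 + next roll (2) = 12. Cumulative: 101
Frame 9: OPEN (2+3=5). Cumulative: 106
Frame 10: STRIKE. Sum of all frame-10 rolls (10+5+4) = 19. Cumulative: 125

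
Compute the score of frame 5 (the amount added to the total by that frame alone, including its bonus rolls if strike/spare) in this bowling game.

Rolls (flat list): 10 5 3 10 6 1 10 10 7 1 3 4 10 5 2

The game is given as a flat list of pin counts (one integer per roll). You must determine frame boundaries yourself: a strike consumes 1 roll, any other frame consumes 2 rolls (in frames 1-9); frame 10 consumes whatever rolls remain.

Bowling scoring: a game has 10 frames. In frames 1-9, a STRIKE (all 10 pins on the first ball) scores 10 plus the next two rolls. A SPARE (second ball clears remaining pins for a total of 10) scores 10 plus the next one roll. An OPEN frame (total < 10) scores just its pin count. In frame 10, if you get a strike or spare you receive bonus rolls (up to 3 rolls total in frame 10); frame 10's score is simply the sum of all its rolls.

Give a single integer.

Frame 1: STRIKE. 10 + next two rolls (5+3) = 18. Cumulative: 18
Frame 2: OPEN (5+3=8). Cumulative: 26
Frame 3: STRIKE. 10 + next two rolls (6+1) = 17. Cumulative: 43
Frame 4: OPEN (6+1=7). Cumulative: 50
Frame 5: STRIKE. 10 + next two rolls (10+7) = 27. Cumulative: 77
Frame 6: STRIKE. 10 + next two rolls (7+1) = 18. Cumulative: 95
Frame 7: OPEN (7+1=8). Cumulative: 103

Answer: 27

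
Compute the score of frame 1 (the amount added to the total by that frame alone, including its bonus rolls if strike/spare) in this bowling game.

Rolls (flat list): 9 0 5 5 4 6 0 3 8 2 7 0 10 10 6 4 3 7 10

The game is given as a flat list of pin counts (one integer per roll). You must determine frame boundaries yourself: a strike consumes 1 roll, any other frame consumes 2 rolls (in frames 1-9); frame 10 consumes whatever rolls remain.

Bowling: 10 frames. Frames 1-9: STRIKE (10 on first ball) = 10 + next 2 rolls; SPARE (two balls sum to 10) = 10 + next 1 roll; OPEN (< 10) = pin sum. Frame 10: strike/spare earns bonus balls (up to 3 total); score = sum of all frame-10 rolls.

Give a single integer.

Answer: 9

Derivation:
Frame 1: OPEN (9+0=9). Cumulative: 9
Frame 2: SPARE (5+5=10). 10 + next roll (4) = 14. Cumulative: 23
Frame 3: SPARE (4+6=10). 10 + next roll (0) = 10. Cumulative: 33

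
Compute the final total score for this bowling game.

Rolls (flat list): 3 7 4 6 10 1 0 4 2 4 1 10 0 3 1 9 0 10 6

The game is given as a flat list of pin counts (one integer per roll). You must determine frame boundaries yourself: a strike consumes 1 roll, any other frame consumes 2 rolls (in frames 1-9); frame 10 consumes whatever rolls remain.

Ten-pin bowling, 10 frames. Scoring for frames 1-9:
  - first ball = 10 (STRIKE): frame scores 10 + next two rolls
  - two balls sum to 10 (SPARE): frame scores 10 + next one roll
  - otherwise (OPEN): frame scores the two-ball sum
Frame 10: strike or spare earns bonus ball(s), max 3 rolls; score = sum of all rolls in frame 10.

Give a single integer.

Frame 1: SPARE (3+7=10). 10 + next roll (4) = 14. Cumulative: 14
Frame 2: SPARE (4+6=10). 10 + next roll (10) = 20. Cumulative: 34
Frame 3: STRIKE. 10 + next two rolls (1+0) = 11. Cumulative: 45
Frame 4: OPEN (1+0=1). Cumulative: 46
Frame 5: OPEN (4+2=6). Cumulative: 52
Frame 6: OPEN (4+1=5). Cumulative: 57
Frame 7: STRIKE. 10 + next two rolls (0+3) = 13. Cumulative: 70
Frame 8: OPEN (0+3=3). Cumulative: 73
Frame 9: SPARE (1+9=10). 10 + next roll (0) = 10. Cumulative: 83
Frame 10: SPARE. Sum of all frame-10 rolls (0+10+6) = 16. Cumulative: 99

Answer: 99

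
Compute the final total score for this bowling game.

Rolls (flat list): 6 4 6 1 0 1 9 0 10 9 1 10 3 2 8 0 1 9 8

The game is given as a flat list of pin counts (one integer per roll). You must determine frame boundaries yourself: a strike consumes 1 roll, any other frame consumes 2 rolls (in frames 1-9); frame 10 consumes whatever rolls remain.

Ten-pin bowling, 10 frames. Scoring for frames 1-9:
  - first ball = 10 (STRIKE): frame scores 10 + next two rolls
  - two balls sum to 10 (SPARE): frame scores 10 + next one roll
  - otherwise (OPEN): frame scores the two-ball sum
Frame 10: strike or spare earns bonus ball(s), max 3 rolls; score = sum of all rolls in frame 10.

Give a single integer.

Answer: 119

Derivation:
Frame 1: SPARE (6+4=10). 10 + next roll (6) = 16. Cumulative: 16
Frame 2: OPEN (6+1=7). Cumulative: 23
Frame 3: OPEN (0+1=1). Cumulative: 24
Frame 4: OPEN (9+0=9). Cumulative: 33
Frame 5: STRIKE. 10 + next two rolls (9+1) = 20. Cumulative: 53
Frame 6: SPARE (9+1=10). 10 + next roll (10) = 20. Cumulative: 73
Frame 7: STRIKE. 10 + next two rolls (3+2) = 15. Cumulative: 88
Frame 8: OPEN (3+2=5). Cumulative: 93
Frame 9: OPEN (8+0=8). Cumulative: 101
Frame 10: SPARE. Sum of all frame-10 rolls (1+9+8) = 18. Cumulative: 119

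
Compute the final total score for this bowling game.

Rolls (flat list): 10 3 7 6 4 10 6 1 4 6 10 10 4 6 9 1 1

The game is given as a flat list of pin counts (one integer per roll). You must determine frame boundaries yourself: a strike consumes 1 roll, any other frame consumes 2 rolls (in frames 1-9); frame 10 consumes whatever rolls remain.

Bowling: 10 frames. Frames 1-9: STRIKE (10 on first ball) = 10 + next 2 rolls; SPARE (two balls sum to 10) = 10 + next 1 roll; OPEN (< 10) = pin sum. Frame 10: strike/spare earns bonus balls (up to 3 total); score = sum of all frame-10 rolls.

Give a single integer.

Answer: 174

Derivation:
Frame 1: STRIKE. 10 + next two rolls (3+7) = 20. Cumulative: 20
Frame 2: SPARE (3+7=10). 10 + next roll (6) = 16. Cumulative: 36
Frame 3: SPARE (6+4=10). 10 + next roll (10) = 20. Cumulative: 56
Frame 4: STRIKE. 10 + next two rolls (6+1) = 17. Cumulative: 73
Frame 5: OPEN (6+1=7). Cumulative: 80
Frame 6: SPARE (4+6=10). 10 + next roll (10) = 20. Cumulative: 100
Frame 7: STRIKE. 10 + next two rolls (10+4) = 24. Cumulative: 124
Frame 8: STRIKE. 10 + next two rolls (4+6) = 20. Cumulative: 144
Frame 9: SPARE (4+6=10). 10 + next roll (9) = 19. Cumulative: 163
Frame 10: SPARE. Sum of all frame-10 rolls (9+1+1) = 11. Cumulative: 174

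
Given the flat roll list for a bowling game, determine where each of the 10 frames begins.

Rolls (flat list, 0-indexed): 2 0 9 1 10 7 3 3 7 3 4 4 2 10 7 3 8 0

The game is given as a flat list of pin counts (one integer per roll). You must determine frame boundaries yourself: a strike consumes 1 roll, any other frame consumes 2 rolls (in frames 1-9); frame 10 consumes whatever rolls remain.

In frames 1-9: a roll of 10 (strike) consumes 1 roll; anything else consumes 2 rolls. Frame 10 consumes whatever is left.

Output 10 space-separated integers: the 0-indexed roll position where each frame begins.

Answer: 0 2 4 5 7 9 11 13 14 16

Derivation:
Frame 1 starts at roll index 0: rolls=2,0 (sum=2), consumes 2 rolls
Frame 2 starts at roll index 2: rolls=9,1 (sum=10), consumes 2 rolls
Frame 3 starts at roll index 4: roll=10 (strike), consumes 1 roll
Frame 4 starts at roll index 5: rolls=7,3 (sum=10), consumes 2 rolls
Frame 5 starts at roll index 7: rolls=3,7 (sum=10), consumes 2 rolls
Frame 6 starts at roll index 9: rolls=3,4 (sum=7), consumes 2 rolls
Frame 7 starts at roll index 11: rolls=4,2 (sum=6), consumes 2 rolls
Frame 8 starts at roll index 13: roll=10 (strike), consumes 1 roll
Frame 9 starts at roll index 14: rolls=7,3 (sum=10), consumes 2 rolls
Frame 10 starts at roll index 16: 2 remaining rolls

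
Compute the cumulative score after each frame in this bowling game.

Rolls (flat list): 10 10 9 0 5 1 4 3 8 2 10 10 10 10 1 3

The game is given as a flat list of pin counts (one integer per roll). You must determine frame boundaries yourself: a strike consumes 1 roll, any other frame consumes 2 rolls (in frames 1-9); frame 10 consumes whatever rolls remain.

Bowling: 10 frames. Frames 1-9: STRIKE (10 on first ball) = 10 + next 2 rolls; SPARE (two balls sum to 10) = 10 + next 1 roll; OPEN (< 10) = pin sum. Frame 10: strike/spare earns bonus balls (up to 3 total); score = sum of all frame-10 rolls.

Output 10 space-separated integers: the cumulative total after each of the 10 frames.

Frame 1: STRIKE. 10 + next two rolls (10+9) = 29. Cumulative: 29
Frame 2: STRIKE. 10 + next two rolls (9+0) = 19. Cumulative: 48
Frame 3: OPEN (9+0=9). Cumulative: 57
Frame 4: OPEN (5+1=6). Cumulative: 63
Frame 5: OPEN (4+3=7). Cumulative: 70
Frame 6: SPARE (8+2=10). 10 + next roll (10) = 20. Cumulative: 90
Frame 7: STRIKE. 10 + next two rolls (10+10) = 30. Cumulative: 120
Frame 8: STRIKE. 10 + next two rolls (10+10) = 30. Cumulative: 150
Frame 9: STRIKE. 10 + next two rolls (10+1) = 21. Cumulative: 171
Frame 10: STRIKE. Sum of all frame-10 rolls (10+1+3) = 14. Cumulative: 185

Answer: 29 48 57 63 70 90 120 150 171 185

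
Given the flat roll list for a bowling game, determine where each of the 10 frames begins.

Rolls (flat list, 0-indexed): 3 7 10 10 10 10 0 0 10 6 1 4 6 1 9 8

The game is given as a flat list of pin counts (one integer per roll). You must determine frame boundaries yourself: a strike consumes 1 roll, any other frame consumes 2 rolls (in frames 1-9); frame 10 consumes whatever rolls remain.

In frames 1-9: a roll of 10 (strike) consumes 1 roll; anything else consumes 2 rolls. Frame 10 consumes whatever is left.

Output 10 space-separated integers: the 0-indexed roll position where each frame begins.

Answer: 0 2 3 4 5 6 8 9 11 13

Derivation:
Frame 1 starts at roll index 0: rolls=3,7 (sum=10), consumes 2 rolls
Frame 2 starts at roll index 2: roll=10 (strike), consumes 1 roll
Frame 3 starts at roll index 3: roll=10 (strike), consumes 1 roll
Frame 4 starts at roll index 4: roll=10 (strike), consumes 1 roll
Frame 5 starts at roll index 5: roll=10 (strike), consumes 1 roll
Frame 6 starts at roll index 6: rolls=0,0 (sum=0), consumes 2 rolls
Frame 7 starts at roll index 8: roll=10 (strike), consumes 1 roll
Frame 8 starts at roll index 9: rolls=6,1 (sum=7), consumes 2 rolls
Frame 9 starts at roll index 11: rolls=4,6 (sum=10), consumes 2 rolls
Frame 10 starts at roll index 13: 3 remaining rolls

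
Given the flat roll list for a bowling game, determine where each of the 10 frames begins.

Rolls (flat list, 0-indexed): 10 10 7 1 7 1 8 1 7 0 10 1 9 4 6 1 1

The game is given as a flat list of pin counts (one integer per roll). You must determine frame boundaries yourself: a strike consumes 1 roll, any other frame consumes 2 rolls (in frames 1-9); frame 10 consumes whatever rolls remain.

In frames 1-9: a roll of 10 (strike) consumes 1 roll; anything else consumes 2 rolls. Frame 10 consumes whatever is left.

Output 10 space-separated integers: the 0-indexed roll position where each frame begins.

Frame 1 starts at roll index 0: roll=10 (strike), consumes 1 roll
Frame 2 starts at roll index 1: roll=10 (strike), consumes 1 roll
Frame 3 starts at roll index 2: rolls=7,1 (sum=8), consumes 2 rolls
Frame 4 starts at roll index 4: rolls=7,1 (sum=8), consumes 2 rolls
Frame 5 starts at roll index 6: rolls=8,1 (sum=9), consumes 2 rolls
Frame 6 starts at roll index 8: rolls=7,0 (sum=7), consumes 2 rolls
Frame 7 starts at roll index 10: roll=10 (strike), consumes 1 roll
Frame 8 starts at roll index 11: rolls=1,9 (sum=10), consumes 2 rolls
Frame 9 starts at roll index 13: rolls=4,6 (sum=10), consumes 2 rolls
Frame 10 starts at roll index 15: 2 remaining rolls

Answer: 0 1 2 4 6 8 10 11 13 15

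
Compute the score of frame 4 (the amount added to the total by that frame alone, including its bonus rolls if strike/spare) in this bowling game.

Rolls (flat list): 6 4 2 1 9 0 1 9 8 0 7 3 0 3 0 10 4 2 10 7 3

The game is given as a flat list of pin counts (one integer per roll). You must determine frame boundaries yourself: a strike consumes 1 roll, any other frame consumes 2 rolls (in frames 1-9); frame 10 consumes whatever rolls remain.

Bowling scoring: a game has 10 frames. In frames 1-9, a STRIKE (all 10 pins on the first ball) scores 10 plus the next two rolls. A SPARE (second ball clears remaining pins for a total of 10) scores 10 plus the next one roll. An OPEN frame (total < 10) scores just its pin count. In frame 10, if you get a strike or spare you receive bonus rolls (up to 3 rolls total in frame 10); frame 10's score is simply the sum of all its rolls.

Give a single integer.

Frame 1: SPARE (6+4=10). 10 + next roll (2) = 12. Cumulative: 12
Frame 2: OPEN (2+1=3). Cumulative: 15
Frame 3: OPEN (9+0=9). Cumulative: 24
Frame 4: SPARE (1+9=10). 10 + next roll (8) = 18. Cumulative: 42
Frame 5: OPEN (8+0=8). Cumulative: 50
Frame 6: SPARE (7+3=10). 10 + next roll (0) = 10. Cumulative: 60

Answer: 18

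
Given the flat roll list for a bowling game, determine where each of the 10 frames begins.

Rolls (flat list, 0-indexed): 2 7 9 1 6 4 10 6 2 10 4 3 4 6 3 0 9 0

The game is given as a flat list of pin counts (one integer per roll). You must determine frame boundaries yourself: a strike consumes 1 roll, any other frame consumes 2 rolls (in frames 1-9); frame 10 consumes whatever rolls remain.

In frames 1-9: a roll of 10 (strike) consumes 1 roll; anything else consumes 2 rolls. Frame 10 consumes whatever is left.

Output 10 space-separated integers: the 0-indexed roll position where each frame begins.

Answer: 0 2 4 6 7 9 10 12 14 16

Derivation:
Frame 1 starts at roll index 0: rolls=2,7 (sum=9), consumes 2 rolls
Frame 2 starts at roll index 2: rolls=9,1 (sum=10), consumes 2 rolls
Frame 3 starts at roll index 4: rolls=6,4 (sum=10), consumes 2 rolls
Frame 4 starts at roll index 6: roll=10 (strike), consumes 1 roll
Frame 5 starts at roll index 7: rolls=6,2 (sum=8), consumes 2 rolls
Frame 6 starts at roll index 9: roll=10 (strike), consumes 1 roll
Frame 7 starts at roll index 10: rolls=4,3 (sum=7), consumes 2 rolls
Frame 8 starts at roll index 12: rolls=4,6 (sum=10), consumes 2 rolls
Frame 9 starts at roll index 14: rolls=3,0 (sum=3), consumes 2 rolls
Frame 10 starts at roll index 16: 2 remaining rolls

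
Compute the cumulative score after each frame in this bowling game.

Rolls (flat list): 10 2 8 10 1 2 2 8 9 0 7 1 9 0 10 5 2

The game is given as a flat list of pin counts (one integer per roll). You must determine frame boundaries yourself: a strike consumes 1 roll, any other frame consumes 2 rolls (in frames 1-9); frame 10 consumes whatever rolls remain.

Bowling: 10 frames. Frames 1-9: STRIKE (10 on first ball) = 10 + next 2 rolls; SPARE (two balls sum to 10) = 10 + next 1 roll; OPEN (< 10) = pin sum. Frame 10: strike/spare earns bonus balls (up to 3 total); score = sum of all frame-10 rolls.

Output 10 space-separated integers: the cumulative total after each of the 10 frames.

Answer: 20 40 53 56 75 84 92 101 118 125

Derivation:
Frame 1: STRIKE. 10 + next two rolls (2+8) = 20. Cumulative: 20
Frame 2: SPARE (2+8=10). 10 + next roll (10) = 20. Cumulative: 40
Frame 3: STRIKE. 10 + next two rolls (1+2) = 13. Cumulative: 53
Frame 4: OPEN (1+2=3). Cumulative: 56
Frame 5: SPARE (2+8=10). 10 + next roll (9) = 19. Cumulative: 75
Frame 6: OPEN (9+0=9). Cumulative: 84
Frame 7: OPEN (7+1=8). Cumulative: 92
Frame 8: OPEN (9+0=9). Cumulative: 101
Frame 9: STRIKE. 10 + next two rolls (5+2) = 17. Cumulative: 118
Frame 10: OPEN. Sum of all frame-10 rolls (5+2) = 7. Cumulative: 125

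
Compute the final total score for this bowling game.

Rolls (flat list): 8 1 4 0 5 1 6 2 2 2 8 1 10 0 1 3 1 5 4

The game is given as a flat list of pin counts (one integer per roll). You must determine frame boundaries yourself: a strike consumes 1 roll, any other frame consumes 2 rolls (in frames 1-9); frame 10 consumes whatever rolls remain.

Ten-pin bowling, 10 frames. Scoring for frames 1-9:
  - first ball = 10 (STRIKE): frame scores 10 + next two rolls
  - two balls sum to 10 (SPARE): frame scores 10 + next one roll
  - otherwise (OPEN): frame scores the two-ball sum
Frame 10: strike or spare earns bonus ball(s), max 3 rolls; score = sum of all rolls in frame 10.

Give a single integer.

Answer: 65

Derivation:
Frame 1: OPEN (8+1=9). Cumulative: 9
Frame 2: OPEN (4+0=4). Cumulative: 13
Frame 3: OPEN (5+1=6). Cumulative: 19
Frame 4: OPEN (6+2=8). Cumulative: 27
Frame 5: OPEN (2+2=4). Cumulative: 31
Frame 6: OPEN (8+1=9). Cumulative: 40
Frame 7: STRIKE. 10 + next two rolls (0+1) = 11. Cumulative: 51
Frame 8: OPEN (0+1=1). Cumulative: 52
Frame 9: OPEN (3+1=4). Cumulative: 56
Frame 10: OPEN. Sum of all frame-10 rolls (5+4) = 9. Cumulative: 65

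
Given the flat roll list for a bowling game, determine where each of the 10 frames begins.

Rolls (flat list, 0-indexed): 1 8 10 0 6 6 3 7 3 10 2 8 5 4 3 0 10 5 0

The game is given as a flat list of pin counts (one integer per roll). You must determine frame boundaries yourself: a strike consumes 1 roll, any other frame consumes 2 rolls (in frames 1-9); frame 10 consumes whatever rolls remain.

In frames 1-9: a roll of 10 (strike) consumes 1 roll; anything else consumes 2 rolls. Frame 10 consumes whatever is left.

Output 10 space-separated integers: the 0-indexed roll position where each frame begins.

Answer: 0 2 3 5 7 9 10 12 14 16

Derivation:
Frame 1 starts at roll index 0: rolls=1,8 (sum=9), consumes 2 rolls
Frame 2 starts at roll index 2: roll=10 (strike), consumes 1 roll
Frame 3 starts at roll index 3: rolls=0,6 (sum=6), consumes 2 rolls
Frame 4 starts at roll index 5: rolls=6,3 (sum=9), consumes 2 rolls
Frame 5 starts at roll index 7: rolls=7,3 (sum=10), consumes 2 rolls
Frame 6 starts at roll index 9: roll=10 (strike), consumes 1 roll
Frame 7 starts at roll index 10: rolls=2,8 (sum=10), consumes 2 rolls
Frame 8 starts at roll index 12: rolls=5,4 (sum=9), consumes 2 rolls
Frame 9 starts at roll index 14: rolls=3,0 (sum=3), consumes 2 rolls
Frame 10 starts at roll index 16: 3 remaining rolls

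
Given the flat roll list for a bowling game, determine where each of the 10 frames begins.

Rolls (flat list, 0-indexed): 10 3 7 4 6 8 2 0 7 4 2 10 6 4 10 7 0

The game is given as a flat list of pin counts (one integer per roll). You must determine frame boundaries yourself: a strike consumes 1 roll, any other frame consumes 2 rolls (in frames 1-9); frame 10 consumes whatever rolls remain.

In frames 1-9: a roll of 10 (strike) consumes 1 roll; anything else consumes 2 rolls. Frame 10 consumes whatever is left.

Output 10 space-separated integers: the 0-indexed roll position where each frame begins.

Answer: 0 1 3 5 7 9 11 12 14 15

Derivation:
Frame 1 starts at roll index 0: roll=10 (strike), consumes 1 roll
Frame 2 starts at roll index 1: rolls=3,7 (sum=10), consumes 2 rolls
Frame 3 starts at roll index 3: rolls=4,6 (sum=10), consumes 2 rolls
Frame 4 starts at roll index 5: rolls=8,2 (sum=10), consumes 2 rolls
Frame 5 starts at roll index 7: rolls=0,7 (sum=7), consumes 2 rolls
Frame 6 starts at roll index 9: rolls=4,2 (sum=6), consumes 2 rolls
Frame 7 starts at roll index 11: roll=10 (strike), consumes 1 roll
Frame 8 starts at roll index 12: rolls=6,4 (sum=10), consumes 2 rolls
Frame 9 starts at roll index 14: roll=10 (strike), consumes 1 roll
Frame 10 starts at roll index 15: 2 remaining rolls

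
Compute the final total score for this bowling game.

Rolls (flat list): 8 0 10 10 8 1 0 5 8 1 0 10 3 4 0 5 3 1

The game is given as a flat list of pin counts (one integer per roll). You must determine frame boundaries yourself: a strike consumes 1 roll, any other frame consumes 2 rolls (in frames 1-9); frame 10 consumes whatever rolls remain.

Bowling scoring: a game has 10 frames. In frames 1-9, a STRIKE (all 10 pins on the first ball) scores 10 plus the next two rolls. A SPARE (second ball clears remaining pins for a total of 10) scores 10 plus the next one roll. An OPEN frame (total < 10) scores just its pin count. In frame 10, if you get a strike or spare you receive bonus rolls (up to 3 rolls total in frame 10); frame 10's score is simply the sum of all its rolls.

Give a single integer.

Answer: 107

Derivation:
Frame 1: OPEN (8+0=8). Cumulative: 8
Frame 2: STRIKE. 10 + next two rolls (10+8) = 28. Cumulative: 36
Frame 3: STRIKE. 10 + next two rolls (8+1) = 19. Cumulative: 55
Frame 4: OPEN (8+1=9). Cumulative: 64
Frame 5: OPEN (0+5=5). Cumulative: 69
Frame 6: OPEN (8+1=9). Cumulative: 78
Frame 7: SPARE (0+10=10). 10 + next roll (3) = 13. Cumulative: 91
Frame 8: OPEN (3+4=7). Cumulative: 98
Frame 9: OPEN (0+5=5). Cumulative: 103
Frame 10: OPEN. Sum of all frame-10 rolls (3+1) = 4. Cumulative: 107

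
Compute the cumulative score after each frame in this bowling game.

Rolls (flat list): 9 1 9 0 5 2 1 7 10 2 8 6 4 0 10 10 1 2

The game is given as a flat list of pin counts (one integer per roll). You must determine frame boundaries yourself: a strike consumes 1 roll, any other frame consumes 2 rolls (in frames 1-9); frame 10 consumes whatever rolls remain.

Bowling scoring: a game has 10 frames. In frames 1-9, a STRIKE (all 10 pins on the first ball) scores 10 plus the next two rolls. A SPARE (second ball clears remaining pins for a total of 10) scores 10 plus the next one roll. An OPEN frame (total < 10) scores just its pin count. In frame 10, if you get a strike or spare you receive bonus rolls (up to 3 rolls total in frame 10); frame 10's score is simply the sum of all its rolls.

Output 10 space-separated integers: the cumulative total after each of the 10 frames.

Answer: 19 28 35 43 63 79 89 109 122 125

Derivation:
Frame 1: SPARE (9+1=10). 10 + next roll (9) = 19. Cumulative: 19
Frame 2: OPEN (9+0=9). Cumulative: 28
Frame 3: OPEN (5+2=7). Cumulative: 35
Frame 4: OPEN (1+7=8). Cumulative: 43
Frame 5: STRIKE. 10 + next two rolls (2+8) = 20. Cumulative: 63
Frame 6: SPARE (2+8=10). 10 + next roll (6) = 16. Cumulative: 79
Frame 7: SPARE (6+4=10). 10 + next roll (0) = 10. Cumulative: 89
Frame 8: SPARE (0+10=10). 10 + next roll (10) = 20. Cumulative: 109
Frame 9: STRIKE. 10 + next two rolls (1+2) = 13. Cumulative: 122
Frame 10: OPEN. Sum of all frame-10 rolls (1+2) = 3. Cumulative: 125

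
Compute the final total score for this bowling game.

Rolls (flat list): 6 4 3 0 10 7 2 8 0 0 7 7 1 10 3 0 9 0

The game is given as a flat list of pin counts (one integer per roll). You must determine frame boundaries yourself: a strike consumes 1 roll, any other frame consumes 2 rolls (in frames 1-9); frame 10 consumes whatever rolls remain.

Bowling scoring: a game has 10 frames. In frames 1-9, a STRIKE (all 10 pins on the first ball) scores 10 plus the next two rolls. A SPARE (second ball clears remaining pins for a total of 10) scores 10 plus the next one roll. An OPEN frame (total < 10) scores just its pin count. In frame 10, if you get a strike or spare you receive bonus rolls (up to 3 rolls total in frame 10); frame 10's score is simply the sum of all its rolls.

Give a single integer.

Frame 1: SPARE (6+4=10). 10 + next roll (3) = 13. Cumulative: 13
Frame 2: OPEN (3+0=3). Cumulative: 16
Frame 3: STRIKE. 10 + next two rolls (7+2) = 19. Cumulative: 35
Frame 4: OPEN (7+2=9). Cumulative: 44
Frame 5: OPEN (8+0=8). Cumulative: 52
Frame 6: OPEN (0+7=7). Cumulative: 59
Frame 7: OPEN (7+1=8). Cumulative: 67
Frame 8: STRIKE. 10 + next two rolls (3+0) = 13. Cumulative: 80
Frame 9: OPEN (3+0=3). Cumulative: 83
Frame 10: OPEN. Sum of all frame-10 rolls (9+0) = 9. Cumulative: 92

Answer: 92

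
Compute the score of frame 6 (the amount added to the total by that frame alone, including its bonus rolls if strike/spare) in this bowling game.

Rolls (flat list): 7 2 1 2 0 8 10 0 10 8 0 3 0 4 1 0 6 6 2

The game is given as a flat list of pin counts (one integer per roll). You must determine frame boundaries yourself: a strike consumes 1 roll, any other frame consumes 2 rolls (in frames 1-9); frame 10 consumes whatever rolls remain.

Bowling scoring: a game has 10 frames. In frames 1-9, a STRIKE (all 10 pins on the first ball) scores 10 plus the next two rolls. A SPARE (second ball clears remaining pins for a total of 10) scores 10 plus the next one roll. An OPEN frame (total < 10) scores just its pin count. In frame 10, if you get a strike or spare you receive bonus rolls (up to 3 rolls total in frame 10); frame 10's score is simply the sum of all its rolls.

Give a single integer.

Frame 1: OPEN (7+2=9). Cumulative: 9
Frame 2: OPEN (1+2=3). Cumulative: 12
Frame 3: OPEN (0+8=8). Cumulative: 20
Frame 4: STRIKE. 10 + next two rolls (0+10) = 20. Cumulative: 40
Frame 5: SPARE (0+10=10). 10 + next roll (8) = 18. Cumulative: 58
Frame 6: OPEN (8+0=8). Cumulative: 66
Frame 7: OPEN (3+0=3). Cumulative: 69
Frame 8: OPEN (4+1=5). Cumulative: 74

Answer: 8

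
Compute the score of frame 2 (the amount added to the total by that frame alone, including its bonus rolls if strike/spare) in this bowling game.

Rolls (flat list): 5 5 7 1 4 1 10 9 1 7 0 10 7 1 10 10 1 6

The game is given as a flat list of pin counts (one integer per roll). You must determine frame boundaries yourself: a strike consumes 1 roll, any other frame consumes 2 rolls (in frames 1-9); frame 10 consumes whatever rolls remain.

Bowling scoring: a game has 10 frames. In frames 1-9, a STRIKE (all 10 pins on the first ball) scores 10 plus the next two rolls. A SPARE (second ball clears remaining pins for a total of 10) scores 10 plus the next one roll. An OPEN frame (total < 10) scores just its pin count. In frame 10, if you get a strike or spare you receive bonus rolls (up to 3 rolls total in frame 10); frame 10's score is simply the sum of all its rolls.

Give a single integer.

Answer: 8

Derivation:
Frame 1: SPARE (5+5=10). 10 + next roll (7) = 17. Cumulative: 17
Frame 2: OPEN (7+1=8). Cumulative: 25
Frame 3: OPEN (4+1=5). Cumulative: 30
Frame 4: STRIKE. 10 + next two rolls (9+1) = 20. Cumulative: 50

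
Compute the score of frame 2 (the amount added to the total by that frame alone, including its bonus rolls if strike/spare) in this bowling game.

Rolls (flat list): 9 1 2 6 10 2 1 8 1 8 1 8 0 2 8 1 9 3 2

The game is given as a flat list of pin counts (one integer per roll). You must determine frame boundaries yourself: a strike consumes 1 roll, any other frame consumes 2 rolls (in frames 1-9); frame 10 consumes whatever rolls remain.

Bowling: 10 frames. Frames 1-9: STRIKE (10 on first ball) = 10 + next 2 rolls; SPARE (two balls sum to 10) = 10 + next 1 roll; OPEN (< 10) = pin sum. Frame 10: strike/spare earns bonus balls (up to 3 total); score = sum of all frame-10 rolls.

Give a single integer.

Answer: 8

Derivation:
Frame 1: SPARE (9+1=10). 10 + next roll (2) = 12. Cumulative: 12
Frame 2: OPEN (2+6=8). Cumulative: 20
Frame 3: STRIKE. 10 + next two rolls (2+1) = 13. Cumulative: 33
Frame 4: OPEN (2+1=3). Cumulative: 36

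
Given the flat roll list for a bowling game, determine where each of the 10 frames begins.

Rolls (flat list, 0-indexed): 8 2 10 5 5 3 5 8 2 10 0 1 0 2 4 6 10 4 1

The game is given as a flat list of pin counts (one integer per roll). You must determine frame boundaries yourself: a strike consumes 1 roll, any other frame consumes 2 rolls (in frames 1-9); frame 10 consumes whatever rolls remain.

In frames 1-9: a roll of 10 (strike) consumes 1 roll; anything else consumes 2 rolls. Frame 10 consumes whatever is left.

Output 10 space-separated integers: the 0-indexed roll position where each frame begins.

Answer: 0 2 3 5 7 9 10 12 14 16

Derivation:
Frame 1 starts at roll index 0: rolls=8,2 (sum=10), consumes 2 rolls
Frame 2 starts at roll index 2: roll=10 (strike), consumes 1 roll
Frame 3 starts at roll index 3: rolls=5,5 (sum=10), consumes 2 rolls
Frame 4 starts at roll index 5: rolls=3,5 (sum=8), consumes 2 rolls
Frame 5 starts at roll index 7: rolls=8,2 (sum=10), consumes 2 rolls
Frame 6 starts at roll index 9: roll=10 (strike), consumes 1 roll
Frame 7 starts at roll index 10: rolls=0,1 (sum=1), consumes 2 rolls
Frame 8 starts at roll index 12: rolls=0,2 (sum=2), consumes 2 rolls
Frame 9 starts at roll index 14: rolls=4,6 (sum=10), consumes 2 rolls
Frame 10 starts at roll index 16: 3 remaining rolls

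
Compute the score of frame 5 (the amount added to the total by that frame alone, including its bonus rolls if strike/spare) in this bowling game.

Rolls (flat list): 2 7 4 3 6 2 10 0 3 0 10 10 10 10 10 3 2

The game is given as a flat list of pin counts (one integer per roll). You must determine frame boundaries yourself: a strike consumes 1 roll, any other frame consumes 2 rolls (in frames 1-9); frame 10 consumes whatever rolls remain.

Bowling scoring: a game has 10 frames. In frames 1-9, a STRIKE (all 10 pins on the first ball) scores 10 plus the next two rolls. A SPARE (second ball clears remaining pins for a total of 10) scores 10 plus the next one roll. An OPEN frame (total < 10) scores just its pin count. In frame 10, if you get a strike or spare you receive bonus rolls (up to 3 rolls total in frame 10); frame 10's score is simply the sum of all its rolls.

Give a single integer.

Answer: 3

Derivation:
Frame 1: OPEN (2+7=9). Cumulative: 9
Frame 2: OPEN (4+3=7). Cumulative: 16
Frame 3: OPEN (6+2=8). Cumulative: 24
Frame 4: STRIKE. 10 + next two rolls (0+3) = 13. Cumulative: 37
Frame 5: OPEN (0+3=3). Cumulative: 40
Frame 6: SPARE (0+10=10). 10 + next roll (10) = 20. Cumulative: 60
Frame 7: STRIKE. 10 + next two rolls (10+10) = 30. Cumulative: 90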